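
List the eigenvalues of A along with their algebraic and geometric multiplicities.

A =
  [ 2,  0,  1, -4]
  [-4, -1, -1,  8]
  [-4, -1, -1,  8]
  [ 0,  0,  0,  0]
λ = 0: alg = 4, geom = 2

Step 1 — factor the characteristic polynomial to read off the algebraic multiplicities:
  χ_A(x) = x^4

Step 2 — compute geometric multiplicities via the rank-nullity identity g(λ) = n − rank(A − λI):
  rank(A − (0)·I) = 2, so dim ker(A − (0)·I) = n − 2 = 2

Summary:
  λ = 0: algebraic multiplicity = 4, geometric multiplicity = 2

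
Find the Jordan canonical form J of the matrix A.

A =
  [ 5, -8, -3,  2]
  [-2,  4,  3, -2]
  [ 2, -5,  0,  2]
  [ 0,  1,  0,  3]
J_3(3) ⊕ J_1(3)

The characteristic polynomial is
  det(x·I − A) = x^4 - 12*x^3 + 54*x^2 - 108*x + 81 = (x - 3)^4

Eigenvalues and multiplicities (the geometric multiplicity of λ is n − rank(A − λI), which equals the number of Jordan blocks for λ):
  λ = 3: algebraic multiplicity = 4, geometric multiplicity = 2

Determining the block sizes for each eigenvalue:
  λ = 3: with am = 4 and gm = 2, the partition is not yet determined (e.g. several partitions of 4 into 2 parts exist). Let N = A − (3)·I. Computing rank(N^1) = 2, rank(N^2) = 1, rank(N^3) = 0; the number of blocks of size ≥ j is rank(N^{j−1}) − rank(N^j), giving [2, 1, 1]. So we have 1 block(s) of size 3, 1 block(s) of size 1 → block sizes [3, 1]

Assembling the blocks gives a Jordan form
J =
  [3, 1, 0, 0]
  [0, 3, 1, 0]
  [0, 0, 3, 0]
  [0, 0, 0, 3]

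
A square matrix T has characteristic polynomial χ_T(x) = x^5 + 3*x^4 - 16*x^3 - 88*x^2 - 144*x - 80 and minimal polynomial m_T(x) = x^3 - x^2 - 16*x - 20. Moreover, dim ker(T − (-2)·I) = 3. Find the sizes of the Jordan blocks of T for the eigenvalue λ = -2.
Block sizes for λ = -2: [2, 1, 1]

Step 1 — from the characteristic polynomial, algebraic multiplicity of λ = -2 is 4. From dim ker(T − (-2)·I) = 3, there are exactly 3 Jordan blocks for λ = -2.
Step 2 — from the minimal polynomial, the factor (x + 2)^2 tells us the largest block for λ = -2 has size 2.
Step 3 — with total size 4, 3 blocks, and largest block 2, the block sizes (in nonincreasing order) are [2, 1, 1].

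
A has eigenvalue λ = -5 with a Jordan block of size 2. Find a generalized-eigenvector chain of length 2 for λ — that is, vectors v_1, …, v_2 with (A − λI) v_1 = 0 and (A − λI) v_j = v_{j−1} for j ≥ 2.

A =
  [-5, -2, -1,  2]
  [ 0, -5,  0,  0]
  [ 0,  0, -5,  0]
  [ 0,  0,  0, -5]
A Jordan chain for λ = -5 of length 2:
v_1 = (-2, 0, 0, 0)ᵀ
v_2 = (0, 1, 0, 0)ᵀ

Let N = A − (-5)·I. We want v_2 with N^2 v_2 = 0 but N^1 v_2 ≠ 0; then v_{j-1} := N · v_j for j = 2, …, 2.

Pick v_2 = (0, 1, 0, 0)ᵀ.
Then v_1 = N · v_2 = (-2, 0, 0, 0)ᵀ.

Sanity check: (A − (-5)·I) v_1 = (0, 0, 0, 0)ᵀ = 0. ✓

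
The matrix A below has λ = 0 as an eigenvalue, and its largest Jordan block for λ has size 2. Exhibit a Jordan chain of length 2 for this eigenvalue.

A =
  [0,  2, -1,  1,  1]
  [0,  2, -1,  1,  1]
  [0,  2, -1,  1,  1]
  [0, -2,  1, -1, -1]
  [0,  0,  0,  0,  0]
A Jordan chain for λ = 0 of length 2:
v_1 = (2, 2, 2, -2, 0)ᵀ
v_2 = (0, 1, 0, 0, 0)ᵀ

Let N = A − (0)·I. We want v_2 with N^2 v_2 = 0 but N^1 v_2 ≠ 0; then v_{j-1} := N · v_j for j = 2, …, 2.

Pick v_2 = (0, 1, 0, 0, 0)ᵀ.
Then v_1 = N · v_2 = (2, 2, 2, -2, 0)ᵀ.

Sanity check: (A − (0)·I) v_1 = (0, 0, 0, 0, 0)ᵀ = 0. ✓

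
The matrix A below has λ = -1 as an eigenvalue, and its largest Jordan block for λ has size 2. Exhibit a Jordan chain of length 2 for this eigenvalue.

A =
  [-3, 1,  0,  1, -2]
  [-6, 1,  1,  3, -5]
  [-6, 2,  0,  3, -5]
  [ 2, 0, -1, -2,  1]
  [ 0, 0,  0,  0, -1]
A Jordan chain for λ = -1 of length 2:
v_1 = (-2, -6, -6, 2, 0)ᵀ
v_2 = (1, 0, 0, 0, 0)ᵀ

Let N = A − (-1)·I. We want v_2 with N^2 v_2 = 0 but N^1 v_2 ≠ 0; then v_{j-1} := N · v_j for j = 2, …, 2.

Pick v_2 = (1, 0, 0, 0, 0)ᵀ.
Then v_1 = N · v_2 = (-2, -6, -6, 2, 0)ᵀ.

Sanity check: (A − (-1)·I) v_1 = (0, 0, 0, 0, 0)ᵀ = 0. ✓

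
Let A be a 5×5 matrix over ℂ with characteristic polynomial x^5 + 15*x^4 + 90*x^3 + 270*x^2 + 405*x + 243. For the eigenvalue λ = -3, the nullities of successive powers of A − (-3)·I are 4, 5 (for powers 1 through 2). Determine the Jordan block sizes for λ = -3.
Block sizes for λ = -3: [2, 1, 1, 1]

From the dimensions of kernels of powers, the number of Jordan blocks of size at least j is d_j − d_{j−1} where d_j = dim ker(N^j) (with d_0 = 0). Computing the differences gives [4, 1].
The number of blocks of size exactly k is (#blocks of size ≥ k) − (#blocks of size ≥ k + 1), so the partition is: 3 block(s) of size 1, 1 block(s) of size 2.
In nonincreasing order the block sizes are [2, 1, 1, 1].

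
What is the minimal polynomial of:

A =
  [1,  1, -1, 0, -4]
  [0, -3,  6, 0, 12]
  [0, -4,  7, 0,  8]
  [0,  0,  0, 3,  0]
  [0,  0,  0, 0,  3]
x^3 - 5*x^2 + 7*x - 3

The characteristic polynomial is χ_A(x) = (x - 3)^3*(x - 1)^2, so the eigenvalues are known. The minimal polynomial is
  m_A(x) = Π_λ (x − λ)^{k_λ}
where k_λ is the size of the *largest* Jordan block for λ (equivalently, the smallest k with (A − λI)^k v = 0 for every generalised eigenvector v of λ).

  λ = 1: largest Jordan block has size 2, contributing (x − 1)^2
  λ = 3: largest Jordan block has size 1, contributing (x − 3)

So m_A(x) = (x - 3)*(x - 1)^2 = x^3 - 5*x^2 + 7*x - 3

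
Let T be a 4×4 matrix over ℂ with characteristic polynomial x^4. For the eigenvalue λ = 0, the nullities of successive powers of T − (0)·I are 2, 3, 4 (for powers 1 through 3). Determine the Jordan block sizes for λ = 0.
Block sizes for λ = 0: [3, 1]

From the dimensions of kernels of powers, the number of Jordan blocks of size at least j is d_j − d_{j−1} where d_j = dim ker(N^j) (with d_0 = 0). Computing the differences gives [2, 1, 1].
The number of blocks of size exactly k is (#blocks of size ≥ k) − (#blocks of size ≥ k + 1), so the partition is: 1 block(s) of size 1, 1 block(s) of size 3.
In nonincreasing order the block sizes are [3, 1].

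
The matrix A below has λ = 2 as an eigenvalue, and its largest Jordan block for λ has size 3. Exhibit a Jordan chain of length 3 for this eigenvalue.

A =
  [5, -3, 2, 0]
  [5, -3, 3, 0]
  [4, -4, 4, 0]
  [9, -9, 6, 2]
A Jordan chain for λ = 2 of length 3:
v_1 = (2, 2, 0, 6)ᵀ
v_2 = (3, 5, 4, 9)ᵀ
v_3 = (1, 0, 0, 0)ᵀ

Let N = A − (2)·I. We want v_3 with N^3 v_3 = 0 but N^2 v_3 ≠ 0; then v_{j-1} := N · v_j for j = 3, …, 2.

Pick v_3 = (1, 0, 0, 0)ᵀ.
Then v_2 = N · v_3 = (3, 5, 4, 9)ᵀ.
Then v_1 = N · v_2 = (2, 2, 0, 6)ᵀ.

Sanity check: (A − (2)·I) v_1 = (0, 0, 0, 0)ᵀ = 0. ✓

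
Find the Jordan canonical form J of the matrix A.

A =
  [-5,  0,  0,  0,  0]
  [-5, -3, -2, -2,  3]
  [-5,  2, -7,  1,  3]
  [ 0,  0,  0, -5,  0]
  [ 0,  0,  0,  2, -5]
J_2(-5) ⊕ J_2(-5) ⊕ J_1(-5)

The characteristic polynomial is
  det(x·I − A) = x^5 + 25*x^4 + 250*x^3 + 1250*x^2 + 3125*x + 3125 = (x + 5)^5

Eigenvalues and multiplicities (the geometric multiplicity of λ is n − rank(A − λI), which equals the number of Jordan blocks for λ):
  λ = -5: algebraic multiplicity = 5, geometric multiplicity = 3

Determining the block sizes for each eigenvalue:
  λ = -5: with am = 5 and gm = 3, the partition is not yet determined (e.g. several partitions of 5 into 3 parts exist). Let N = A − (-5)·I. Computing rank(N^1) = 2, rank(N^2) = 0; the number of blocks of size ≥ j is rank(N^{j−1}) − rank(N^j), giving [3, 2]. So we have 2 block(s) of size 2, 1 block(s) of size 1 → block sizes [2, 2, 1]

Assembling the blocks gives a Jordan form
J =
  [-5,  1,  0,  0,  0]
  [ 0, -5,  0,  0,  0]
  [ 0,  0, -5,  1,  0]
  [ 0,  0,  0, -5,  0]
  [ 0,  0,  0,  0, -5]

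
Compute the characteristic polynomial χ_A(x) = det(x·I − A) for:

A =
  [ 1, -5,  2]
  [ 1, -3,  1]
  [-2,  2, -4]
x^3 + 6*x^2 + 12*x + 8

Expanding det(x·I − A) (e.g. by cofactor expansion or by noting that A is similar to its Jordan form J, which has the same characteristic polynomial as A) gives
  χ_A(x) = x^3 + 6*x^2 + 12*x + 8
which factors as (x + 2)^3. The eigenvalues (with algebraic multiplicities) are λ = -2 with multiplicity 3.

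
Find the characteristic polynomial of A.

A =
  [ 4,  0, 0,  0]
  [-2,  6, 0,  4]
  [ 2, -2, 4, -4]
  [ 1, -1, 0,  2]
x^4 - 16*x^3 + 96*x^2 - 256*x + 256

Expanding det(x·I − A) (e.g. by cofactor expansion or by noting that A is similar to its Jordan form J, which has the same characteristic polynomial as A) gives
  χ_A(x) = x^4 - 16*x^3 + 96*x^2 - 256*x + 256
which factors as (x - 4)^4. The eigenvalues (with algebraic multiplicities) are λ = 4 with multiplicity 4.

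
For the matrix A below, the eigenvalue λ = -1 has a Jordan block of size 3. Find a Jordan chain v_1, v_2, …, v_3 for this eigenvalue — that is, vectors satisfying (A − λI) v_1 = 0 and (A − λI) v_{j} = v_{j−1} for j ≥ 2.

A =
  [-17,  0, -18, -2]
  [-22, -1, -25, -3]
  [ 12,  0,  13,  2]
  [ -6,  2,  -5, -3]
A Jordan chain for λ = -1 of length 3:
v_1 = (-4, -6, 4, -4)ᵀ
v_2 = (0, 0, 0, 2)ᵀ
v_3 = (0, 1, 0, 0)ᵀ

Let N = A − (-1)·I. We want v_3 with N^3 v_3 = 0 but N^2 v_3 ≠ 0; then v_{j-1} := N · v_j for j = 3, …, 2.

Pick v_3 = (0, 1, 0, 0)ᵀ.
Then v_2 = N · v_3 = (0, 0, 0, 2)ᵀ.
Then v_1 = N · v_2 = (-4, -6, 4, -4)ᵀ.

Sanity check: (A − (-1)·I) v_1 = (0, 0, 0, 0)ᵀ = 0. ✓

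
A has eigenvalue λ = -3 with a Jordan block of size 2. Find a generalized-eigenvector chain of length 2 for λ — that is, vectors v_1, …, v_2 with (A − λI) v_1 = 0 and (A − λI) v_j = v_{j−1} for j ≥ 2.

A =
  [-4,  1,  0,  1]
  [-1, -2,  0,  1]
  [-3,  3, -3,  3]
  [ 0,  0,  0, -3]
A Jordan chain for λ = -3 of length 2:
v_1 = (-1, -1, -3, 0)ᵀ
v_2 = (1, 0, 0, 0)ᵀ

Let N = A − (-3)·I. We want v_2 with N^2 v_2 = 0 but N^1 v_2 ≠ 0; then v_{j-1} := N · v_j for j = 2, …, 2.

Pick v_2 = (1, 0, 0, 0)ᵀ.
Then v_1 = N · v_2 = (-1, -1, -3, 0)ᵀ.

Sanity check: (A − (-3)·I) v_1 = (0, 0, 0, 0)ᵀ = 0. ✓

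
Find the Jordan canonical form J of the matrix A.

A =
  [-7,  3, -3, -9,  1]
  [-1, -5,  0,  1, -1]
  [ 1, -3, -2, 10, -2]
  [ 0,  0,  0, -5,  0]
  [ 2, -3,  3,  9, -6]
J_2(-5) ⊕ J_2(-5) ⊕ J_1(-5)

The characteristic polynomial is
  det(x·I − A) = x^5 + 25*x^4 + 250*x^3 + 1250*x^2 + 3125*x + 3125 = (x + 5)^5

Eigenvalues and multiplicities (the geometric multiplicity of λ is n − rank(A − λI), which equals the number of Jordan blocks for λ):
  λ = -5: algebraic multiplicity = 5, geometric multiplicity = 3

Determining the block sizes for each eigenvalue:
  λ = -5: with am = 5 and gm = 3, the partition is not yet determined (e.g. several partitions of 5 into 3 parts exist). Let N = A − (-5)·I. Computing rank(N^1) = 2, rank(N^2) = 0; the number of blocks of size ≥ j is rank(N^{j−1}) − rank(N^j), giving [3, 2]. So we have 2 block(s) of size 2, 1 block(s) of size 1 → block sizes [2, 2, 1]

Assembling the blocks gives a Jordan form
J =
  [-5,  1,  0,  0,  0]
  [ 0, -5,  0,  0,  0]
  [ 0,  0, -5,  1,  0]
  [ 0,  0,  0, -5,  0]
  [ 0,  0,  0,  0, -5]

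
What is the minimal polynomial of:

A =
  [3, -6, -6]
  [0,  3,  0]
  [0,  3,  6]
x^2 - 9*x + 18

The characteristic polynomial is χ_A(x) = (x - 6)*(x - 3)^2, so the eigenvalues are known. The minimal polynomial is
  m_A(x) = Π_λ (x − λ)^{k_λ}
where k_λ is the size of the *largest* Jordan block for λ (equivalently, the smallest k with (A − λI)^k v = 0 for every generalised eigenvector v of λ).

  λ = 3: largest Jordan block has size 1, contributing (x − 3)
  λ = 6: largest Jordan block has size 1, contributing (x − 6)

So m_A(x) = (x - 6)*(x - 3) = x^2 - 9*x + 18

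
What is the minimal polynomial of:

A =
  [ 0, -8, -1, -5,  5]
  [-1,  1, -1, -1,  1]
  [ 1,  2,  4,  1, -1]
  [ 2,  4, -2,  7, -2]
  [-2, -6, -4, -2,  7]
x^3 - 11*x^2 + 39*x - 45

The characteristic polynomial is χ_A(x) = (x - 5)^2*(x - 3)^3, so the eigenvalues are known. The minimal polynomial is
  m_A(x) = Π_λ (x − λ)^{k_λ}
where k_λ is the size of the *largest* Jordan block for λ (equivalently, the smallest k with (A − λI)^k v = 0 for every generalised eigenvector v of λ).

  λ = 3: largest Jordan block has size 2, contributing (x − 3)^2
  λ = 5: largest Jordan block has size 1, contributing (x − 5)

So m_A(x) = (x - 5)*(x - 3)^2 = x^3 - 11*x^2 + 39*x - 45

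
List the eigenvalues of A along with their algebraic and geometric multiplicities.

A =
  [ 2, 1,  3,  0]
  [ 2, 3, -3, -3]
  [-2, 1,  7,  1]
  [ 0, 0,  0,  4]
λ = 4: alg = 4, geom = 2

Step 1 — factor the characteristic polynomial to read off the algebraic multiplicities:
  χ_A(x) = (x - 4)^4

Step 2 — compute geometric multiplicities via the rank-nullity identity g(λ) = n − rank(A − λI):
  rank(A − (4)·I) = 2, so dim ker(A − (4)·I) = n − 2 = 2

Summary:
  λ = 4: algebraic multiplicity = 4, geometric multiplicity = 2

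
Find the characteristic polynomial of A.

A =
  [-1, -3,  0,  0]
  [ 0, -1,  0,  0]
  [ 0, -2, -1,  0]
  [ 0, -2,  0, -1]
x^4 + 4*x^3 + 6*x^2 + 4*x + 1

Expanding det(x·I − A) (e.g. by cofactor expansion or by noting that A is similar to its Jordan form J, which has the same characteristic polynomial as A) gives
  χ_A(x) = x^4 + 4*x^3 + 6*x^2 + 4*x + 1
which factors as (x + 1)^4. The eigenvalues (with algebraic multiplicities) are λ = -1 with multiplicity 4.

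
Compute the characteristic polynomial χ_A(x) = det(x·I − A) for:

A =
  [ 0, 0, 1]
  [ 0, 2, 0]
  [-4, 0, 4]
x^3 - 6*x^2 + 12*x - 8

Expanding det(x·I − A) (e.g. by cofactor expansion or by noting that A is similar to its Jordan form J, which has the same characteristic polynomial as A) gives
  χ_A(x) = x^3 - 6*x^2 + 12*x - 8
which factors as (x - 2)^3. The eigenvalues (with algebraic multiplicities) are λ = 2 with multiplicity 3.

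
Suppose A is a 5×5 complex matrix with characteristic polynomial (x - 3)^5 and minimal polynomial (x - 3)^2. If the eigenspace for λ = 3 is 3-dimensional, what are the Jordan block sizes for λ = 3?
Block sizes for λ = 3: [2, 2, 1]

Step 1 — from the characteristic polynomial, algebraic multiplicity of λ = 3 is 5. From dim ker(A − (3)·I) = 3, there are exactly 3 Jordan blocks for λ = 3.
Step 2 — from the minimal polynomial, the factor (x − 3)^2 tells us the largest block for λ = 3 has size 2.
Step 3 — with total size 5, 3 blocks, and largest block 2, the block sizes (in nonincreasing order) are [2, 2, 1].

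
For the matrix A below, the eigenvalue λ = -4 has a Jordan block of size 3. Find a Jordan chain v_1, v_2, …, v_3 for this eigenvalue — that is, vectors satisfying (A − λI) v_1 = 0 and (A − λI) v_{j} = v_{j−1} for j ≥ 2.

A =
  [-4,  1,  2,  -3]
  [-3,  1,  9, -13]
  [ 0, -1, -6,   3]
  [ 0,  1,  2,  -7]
A Jordan chain for λ = -4 of length 3:
v_1 = (-3, -15, 3, -3)ᵀ
v_2 = (0, -3, 0, 0)ᵀ
v_3 = (1, 0, 0, 0)ᵀ

Let N = A − (-4)·I. We want v_3 with N^3 v_3 = 0 but N^2 v_3 ≠ 0; then v_{j-1} := N · v_j for j = 3, …, 2.

Pick v_3 = (1, 0, 0, 0)ᵀ.
Then v_2 = N · v_3 = (0, -3, 0, 0)ᵀ.
Then v_1 = N · v_2 = (-3, -15, 3, -3)ᵀ.

Sanity check: (A − (-4)·I) v_1 = (0, 0, 0, 0)ᵀ = 0. ✓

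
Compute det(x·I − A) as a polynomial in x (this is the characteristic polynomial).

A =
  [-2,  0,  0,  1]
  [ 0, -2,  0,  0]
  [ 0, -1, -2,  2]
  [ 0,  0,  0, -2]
x^4 + 8*x^3 + 24*x^2 + 32*x + 16

Expanding det(x·I − A) (e.g. by cofactor expansion or by noting that A is similar to its Jordan form J, which has the same characteristic polynomial as A) gives
  χ_A(x) = x^4 + 8*x^3 + 24*x^2 + 32*x + 16
which factors as (x + 2)^4. The eigenvalues (with algebraic multiplicities) are λ = -2 with multiplicity 4.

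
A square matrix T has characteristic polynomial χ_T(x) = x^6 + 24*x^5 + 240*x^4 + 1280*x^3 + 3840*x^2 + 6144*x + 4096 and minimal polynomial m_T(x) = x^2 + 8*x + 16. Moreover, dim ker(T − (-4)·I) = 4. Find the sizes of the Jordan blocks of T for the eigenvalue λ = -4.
Block sizes for λ = -4: [2, 2, 1, 1]

Step 1 — from the characteristic polynomial, algebraic multiplicity of λ = -4 is 6. From dim ker(T − (-4)·I) = 4, there are exactly 4 Jordan blocks for λ = -4.
Step 2 — from the minimal polynomial, the factor (x + 4)^2 tells us the largest block for λ = -4 has size 2.
Step 3 — with total size 6, 4 blocks, and largest block 2, the block sizes (in nonincreasing order) are [2, 2, 1, 1].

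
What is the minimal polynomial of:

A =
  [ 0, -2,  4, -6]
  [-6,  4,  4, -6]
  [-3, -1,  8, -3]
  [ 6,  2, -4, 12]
x^2 - 12*x + 36

The characteristic polynomial is χ_A(x) = (x - 6)^4, so the eigenvalues are known. The minimal polynomial is
  m_A(x) = Π_λ (x − λ)^{k_λ}
where k_λ is the size of the *largest* Jordan block for λ (equivalently, the smallest k with (A − λI)^k v = 0 for every generalised eigenvector v of λ).

  λ = 6: largest Jordan block has size 2, contributing (x − 6)^2

So m_A(x) = (x - 6)^2 = x^2 - 12*x + 36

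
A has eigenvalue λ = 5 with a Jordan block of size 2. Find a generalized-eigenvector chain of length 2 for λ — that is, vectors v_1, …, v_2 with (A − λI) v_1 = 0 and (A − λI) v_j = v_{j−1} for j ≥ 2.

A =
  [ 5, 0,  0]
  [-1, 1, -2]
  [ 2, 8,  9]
A Jordan chain for λ = 5 of length 2:
v_1 = (0, -1, 2)ᵀ
v_2 = (1, 0, 0)ᵀ

Let N = A − (5)·I. We want v_2 with N^2 v_2 = 0 but N^1 v_2 ≠ 0; then v_{j-1} := N · v_j for j = 2, …, 2.

Pick v_2 = (1, 0, 0)ᵀ.
Then v_1 = N · v_2 = (0, -1, 2)ᵀ.

Sanity check: (A − (5)·I) v_1 = (0, 0, 0)ᵀ = 0. ✓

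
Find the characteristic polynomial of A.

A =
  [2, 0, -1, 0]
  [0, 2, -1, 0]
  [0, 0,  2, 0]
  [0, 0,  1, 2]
x^4 - 8*x^3 + 24*x^2 - 32*x + 16

Expanding det(x·I − A) (e.g. by cofactor expansion or by noting that A is similar to its Jordan form J, which has the same characteristic polynomial as A) gives
  χ_A(x) = x^4 - 8*x^3 + 24*x^2 - 32*x + 16
which factors as (x - 2)^4. The eigenvalues (with algebraic multiplicities) are λ = 2 with multiplicity 4.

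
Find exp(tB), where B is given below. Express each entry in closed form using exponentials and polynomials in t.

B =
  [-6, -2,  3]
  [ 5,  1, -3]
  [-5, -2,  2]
e^{tB} =
  [-5*t*exp(-t) + exp(-t), -2*t*exp(-t), 3*t*exp(-t)]
  [5*t*exp(-t), 2*t*exp(-t) + exp(-t), -3*t*exp(-t)]
  [-5*t*exp(-t), -2*t*exp(-t), 3*t*exp(-t) + exp(-t)]

Strategy: write B = P · J · P⁻¹ where J is a Jordan canonical form, so e^{tB} = P · e^{tJ} · P⁻¹, and e^{tJ} can be computed block-by-block.

B has Jordan form
J =
  [-1,  1,  0]
  [ 0, -1,  0]
  [ 0,  0, -1]
(up to reordering of blocks).

Per-block formulas:
  For a 1×1 block at λ = -1: exp(t · [-1]) = [e^(-1t)].
  For a 2×2 Jordan block J_2(-1): exp(t · J_2(-1)) = e^(-1t)·(I + t·N), where N is the 2×2 nilpotent shift.

After assembling e^{tJ} and conjugating by P, we get:

e^{tB} =
  [-5*t*exp(-t) + exp(-t), -2*t*exp(-t), 3*t*exp(-t)]
  [5*t*exp(-t), 2*t*exp(-t) + exp(-t), -3*t*exp(-t)]
  [-5*t*exp(-t), -2*t*exp(-t), 3*t*exp(-t) + exp(-t)]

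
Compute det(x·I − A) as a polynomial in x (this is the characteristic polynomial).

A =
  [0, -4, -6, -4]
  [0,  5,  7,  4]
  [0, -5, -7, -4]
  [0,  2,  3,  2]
x^4

Expanding det(x·I − A) (e.g. by cofactor expansion or by noting that A is similar to its Jordan form J, which has the same characteristic polynomial as A) gives
  χ_A(x) = x^4
which factors as x^4. The eigenvalues (with algebraic multiplicities) are λ = 0 with multiplicity 4.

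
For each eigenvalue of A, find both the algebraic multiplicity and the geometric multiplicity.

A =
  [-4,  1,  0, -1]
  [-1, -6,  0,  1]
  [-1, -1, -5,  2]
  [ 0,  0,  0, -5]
λ = -5: alg = 4, geom = 2

Step 1 — factor the characteristic polynomial to read off the algebraic multiplicities:
  χ_A(x) = (x + 5)^4

Step 2 — compute geometric multiplicities via the rank-nullity identity g(λ) = n − rank(A − λI):
  rank(A − (-5)·I) = 2, so dim ker(A − (-5)·I) = n − 2 = 2

Summary:
  λ = -5: algebraic multiplicity = 4, geometric multiplicity = 2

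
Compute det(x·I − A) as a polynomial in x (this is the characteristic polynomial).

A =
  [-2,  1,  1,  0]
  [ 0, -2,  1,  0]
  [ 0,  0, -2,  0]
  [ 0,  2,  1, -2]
x^4 + 8*x^3 + 24*x^2 + 32*x + 16

Expanding det(x·I − A) (e.g. by cofactor expansion or by noting that A is similar to its Jordan form J, which has the same characteristic polynomial as A) gives
  χ_A(x) = x^4 + 8*x^3 + 24*x^2 + 32*x + 16
which factors as (x + 2)^4. The eigenvalues (with algebraic multiplicities) are λ = -2 with multiplicity 4.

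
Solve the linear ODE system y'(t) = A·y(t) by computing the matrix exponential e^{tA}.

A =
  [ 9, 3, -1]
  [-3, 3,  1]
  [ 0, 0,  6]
e^{tA} =
  [3*t*exp(6*t) + exp(6*t), 3*t*exp(6*t), -t*exp(6*t)]
  [-3*t*exp(6*t), -3*t*exp(6*t) + exp(6*t), t*exp(6*t)]
  [0, 0, exp(6*t)]

Strategy: write A = P · J · P⁻¹ where J is a Jordan canonical form, so e^{tA} = P · e^{tJ} · P⁻¹, and e^{tJ} can be computed block-by-block.

A has Jordan form
J =
  [6, 1, 0]
  [0, 6, 0]
  [0, 0, 6]
(up to reordering of blocks).

Per-block formulas:
  For a 2×2 Jordan block J_2(6): exp(t · J_2(6)) = e^(6t)·(I + t·N), where N is the 2×2 nilpotent shift.
  For a 1×1 block at λ = 6: exp(t · [6]) = [e^(6t)].

After assembling e^{tJ} and conjugating by P, we get:

e^{tA} =
  [3*t*exp(6*t) + exp(6*t), 3*t*exp(6*t), -t*exp(6*t)]
  [-3*t*exp(6*t), -3*t*exp(6*t) + exp(6*t), t*exp(6*t)]
  [0, 0, exp(6*t)]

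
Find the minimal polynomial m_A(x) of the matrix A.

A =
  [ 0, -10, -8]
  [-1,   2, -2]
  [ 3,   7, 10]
x^3 - 12*x^2 + 48*x - 64

The characteristic polynomial is χ_A(x) = (x - 4)^3, so the eigenvalues are known. The minimal polynomial is
  m_A(x) = Π_λ (x − λ)^{k_λ}
where k_λ is the size of the *largest* Jordan block for λ (equivalently, the smallest k with (A − λI)^k v = 0 for every generalised eigenvector v of λ).

  λ = 4: largest Jordan block has size 3, contributing (x − 4)^3

So m_A(x) = (x - 4)^3 = x^3 - 12*x^2 + 48*x - 64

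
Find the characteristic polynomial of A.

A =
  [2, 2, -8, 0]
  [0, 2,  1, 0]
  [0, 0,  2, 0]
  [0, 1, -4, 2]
x^4 - 8*x^3 + 24*x^2 - 32*x + 16

Expanding det(x·I − A) (e.g. by cofactor expansion or by noting that A is similar to its Jordan form J, which has the same characteristic polynomial as A) gives
  χ_A(x) = x^4 - 8*x^3 + 24*x^2 - 32*x + 16
which factors as (x - 2)^4. The eigenvalues (with algebraic multiplicities) are λ = 2 with multiplicity 4.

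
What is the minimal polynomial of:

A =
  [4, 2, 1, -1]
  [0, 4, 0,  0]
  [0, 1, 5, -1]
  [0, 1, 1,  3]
x^2 - 8*x + 16

The characteristic polynomial is χ_A(x) = (x - 4)^4, so the eigenvalues are known. The minimal polynomial is
  m_A(x) = Π_λ (x − λ)^{k_λ}
where k_λ is the size of the *largest* Jordan block for λ (equivalently, the smallest k with (A − λI)^k v = 0 for every generalised eigenvector v of λ).

  λ = 4: largest Jordan block has size 2, contributing (x − 4)^2

So m_A(x) = (x - 4)^2 = x^2 - 8*x + 16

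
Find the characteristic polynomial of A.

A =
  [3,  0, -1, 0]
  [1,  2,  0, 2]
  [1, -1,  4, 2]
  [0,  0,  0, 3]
x^4 - 12*x^3 + 54*x^2 - 108*x + 81

Expanding det(x·I − A) (e.g. by cofactor expansion or by noting that A is similar to its Jordan form J, which has the same characteristic polynomial as A) gives
  χ_A(x) = x^4 - 12*x^3 + 54*x^2 - 108*x + 81
which factors as (x - 3)^4. The eigenvalues (with algebraic multiplicities) are λ = 3 with multiplicity 4.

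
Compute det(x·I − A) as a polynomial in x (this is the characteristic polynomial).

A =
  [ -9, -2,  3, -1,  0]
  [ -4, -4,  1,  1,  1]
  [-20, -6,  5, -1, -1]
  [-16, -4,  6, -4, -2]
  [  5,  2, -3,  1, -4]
x^5 + 16*x^4 + 100*x^3 + 304*x^2 + 448*x + 256

Expanding det(x·I − A) (e.g. by cofactor expansion or by noting that A is similar to its Jordan form J, which has the same characteristic polynomial as A) gives
  χ_A(x) = x^5 + 16*x^4 + 100*x^3 + 304*x^2 + 448*x + 256
which factors as (x + 2)^2*(x + 4)^3. The eigenvalues (with algebraic multiplicities) are λ = -4 with multiplicity 3, λ = -2 with multiplicity 2.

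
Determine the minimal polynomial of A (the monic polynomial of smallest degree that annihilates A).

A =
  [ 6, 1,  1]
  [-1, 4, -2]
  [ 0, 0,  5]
x^3 - 15*x^2 + 75*x - 125

The characteristic polynomial is χ_A(x) = (x - 5)^3, so the eigenvalues are known. The minimal polynomial is
  m_A(x) = Π_λ (x − λ)^{k_λ}
where k_λ is the size of the *largest* Jordan block for λ (equivalently, the smallest k with (A − λI)^k v = 0 for every generalised eigenvector v of λ).

  λ = 5: largest Jordan block has size 3, contributing (x − 5)^3

So m_A(x) = (x - 5)^3 = x^3 - 15*x^2 + 75*x - 125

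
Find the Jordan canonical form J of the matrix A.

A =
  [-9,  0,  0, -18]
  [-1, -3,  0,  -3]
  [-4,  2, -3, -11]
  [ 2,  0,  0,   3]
J_2(-3) ⊕ J_2(-3)

The characteristic polynomial is
  det(x·I − A) = x^4 + 12*x^3 + 54*x^2 + 108*x + 81 = (x + 3)^4

Eigenvalues and multiplicities (the geometric multiplicity of λ is n − rank(A − λI), which equals the number of Jordan blocks for λ):
  λ = -3: algebraic multiplicity = 4, geometric multiplicity = 2

Determining the block sizes for each eigenvalue:
  λ = -3: with am = 4 and gm = 2, the partition is not yet determined (e.g. several partitions of 4 into 2 parts exist). Let N = A − (-3)·I. Computing rank(N^1) = 2, rank(N^2) = 0; the number of blocks of size ≥ j is rank(N^{j−1}) − rank(N^j), giving [2, 2]. So we have 2 block(s) of size 2 → block sizes [2, 2]

Assembling the blocks gives a Jordan form
J =
  [-3,  1,  0,  0]
  [ 0, -3,  0,  0]
  [ 0,  0, -3,  1]
  [ 0,  0,  0, -3]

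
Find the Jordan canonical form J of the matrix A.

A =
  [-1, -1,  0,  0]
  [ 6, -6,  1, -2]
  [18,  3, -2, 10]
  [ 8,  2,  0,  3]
J_3(-3) ⊕ J_1(3)

The characteristic polynomial is
  det(x·I − A) = x^4 + 6*x^3 - 54*x - 81 = (x - 3)*(x + 3)^3

Eigenvalues and multiplicities (the geometric multiplicity of λ is n − rank(A − λI), which equals the number of Jordan blocks for λ):
  λ = -3: algebraic multiplicity = 3, geometric multiplicity = 1
  λ = 3: algebraic multiplicity = 1, geometric multiplicity = 1

Determining the block sizes for each eigenvalue:
  λ = -3: one block (gm = 1), so the single block has size am = 3 → block sizes [3]
  λ = 3: one block (gm = 1), so the single block has size am = 1 → block sizes [1]

Assembling the blocks gives a Jordan form
J =
  [-3,  1,  0, 0]
  [ 0, -3,  1, 0]
  [ 0,  0, -3, 0]
  [ 0,  0,  0, 3]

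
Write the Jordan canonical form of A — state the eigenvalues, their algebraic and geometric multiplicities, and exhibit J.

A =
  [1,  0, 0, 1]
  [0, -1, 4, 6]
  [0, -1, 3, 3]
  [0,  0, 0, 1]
J_2(1) ⊕ J_2(1)

The characteristic polynomial is
  det(x·I − A) = x^4 - 4*x^3 + 6*x^2 - 4*x + 1 = (x - 1)^4

Eigenvalues and multiplicities (the geometric multiplicity of λ is n − rank(A − λI), which equals the number of Jordan blocks for λ):
  λ = 1: algebraic multiplicity = 4, geometric multiplicity = 2

Determining the block sizes for each eigenvalue:
  λ = 1: with am = 4 and gm = 2, the partition is not yet determined (e.g. several partitions of 4 into 2 parts exist). Let N = A − (1)·I. Computing rank(N^1) = 2, rank(N^2) = 0; the number of blocks of size ≥ j is rank(N^{j−1}) − rank(N^j), giving [2, 2]. So we have 2 block(s) of size 2 → block sizes [2, 2]

Assembling the blocks gives a Jordan form
J =
  [1, 1, 0, 0]
  [0, 1, 0, 0]
  [0, 0, 1, 1]
  [0, 0, 0, 1]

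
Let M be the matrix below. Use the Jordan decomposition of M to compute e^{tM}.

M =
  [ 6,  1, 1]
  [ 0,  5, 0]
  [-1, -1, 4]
e^{tM} =
  [t*exp(5*t) + exp(5*t), t*exp(5*t), t*exp(5*t)]
  [0, exp(5*t), 0]
  [-t*exp(5*t), -t*exp(5*t), -t*exp(5*t) + exp(5*t)]

Strategy: write M = P · J · P⁻¹ where J is a Jordan canonical form, so e^{tM} = P · e^{tJ} · P⁻¹, and e^{tJ} can be computed block-by-block.

M has Jordan form
J =
  [5, 1, 0]
  [0, 5, 0]
  [0, 0, 5]
(up to reordering of blocks).

Per-block formulas:
  For a 1×1 block at λ = 5: exp(t · [5]) = [e^(5t)].
  For a 2×2 Jordan block J_2(5): exp(t · J_2(5)) = e^(5t)·(I + t·N), where N is the 2×2 nilpotent shift.

After assembling e^{tJ} and conjugating by P, we get:

e^{tM} =
  [t*exp(5*t) + exp(5*t), t*exp(5*t), t*exp(5*t)]
  [0, exp(5*t), 0]
  [-t*exp(5*t), -t*exp(5*t), -t*exp(5*t) + exp(5*t)]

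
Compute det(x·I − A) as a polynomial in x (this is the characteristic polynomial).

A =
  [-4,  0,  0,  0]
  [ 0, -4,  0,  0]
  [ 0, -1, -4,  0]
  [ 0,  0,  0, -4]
x^4 + 16*x^3 + 96*x^2 + 256*x + 256

Expanding det(x·I − A) (e.g. by cofactor expansion or by noting that A is similar to its Jordan form J, which has the same characteristic polynomial as A) gives
  χ_A(x) = x^4 + 16*x^3 + 96*x^2 + 256*x + 256
which factors as (x + 4)^4. The eigenvalues (with algebraic multiplicities) are λ = -4 with multiplicity 4.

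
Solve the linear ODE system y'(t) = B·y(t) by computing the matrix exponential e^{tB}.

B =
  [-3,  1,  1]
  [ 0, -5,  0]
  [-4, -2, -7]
e^{tB} =
  [2*t*exp(-5*t) + exp(-5*t), t*exp(-5*t), t*exp(-5*t)]
  [0, exp(-5*t), 0]
  [-4*t*exp(-5*t), -2*t*exp(-5*t), -2*t*exp(-5*t) + exp(-5*t)]

Strategy: write B = P · J · P⁻¹ where J is a Jordan canonical form, so e^{tB} = P · e^{tJ} · P⁻¹, and e^{tJ} can be computed block-by-block.

B has Jordan form
J =
  [-5,  1,  0]
  [ 0, -5,  0]
  [ 0,  0, -5]
(up to reordering of blocks).

Per-block formulas:
  For a 2×2 Jordan block J_2(-5): exp(t · J_2(-5)) = e^(-5t)·(I + t·N), where N is the 2×2 nilpotent shift.
  For a 1×1 block at λ = -5: exp(t · [-5]) = [e^(-5t)].

After assembling e^{tJ} and conjugating by P, we get:

e^{tB} =
  [2*t*exp(-5*t) + exp(-5*t), t*exp(-5*t), t*exp(-5*t)]
  [0, exp(-5*t), 0]
  [-4*t*exp(-5*t), -2*t*exp(-5*t), -2*t*exp(-5*t) + exp(-5*t)]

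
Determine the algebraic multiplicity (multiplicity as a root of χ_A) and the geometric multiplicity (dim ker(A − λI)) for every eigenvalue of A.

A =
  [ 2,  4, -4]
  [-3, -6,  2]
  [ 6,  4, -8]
λ = -4: alg = 3, geom = 2

Step 1 — factor the characteristic polynomial to read off the algebraic multiplicities:
  χ_A(x) = (x + 4)^3

Step 2 — compute geometric multiplicities via the rank-nullity identity g(λ) = n − rank(A − λI):
  rank(A − (-4)·I) = 1, so dim ker(A − (-4)·I) = n − 1 = 2

Summary:
  λ = -4: algebraic multiplicity = 3, geometric multiplicity = 2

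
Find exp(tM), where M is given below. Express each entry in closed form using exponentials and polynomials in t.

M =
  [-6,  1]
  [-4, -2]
e^{tM} =
  [-2*t*exp(-4*t) + exp(-4*t), t*exp(-4*t)]
  [-4*t*exp(-4*t), 2*t*exp(-4*t) + exp(-4*t)]

Strategy: write M = P · J · P⁻¹ where J is a Jordan canonical form, so e^{tM} = P · e^{tJ} · P⁻¹, and e^{tJ} can be computed block-by-block.

M has Jordan form
J =
  [-4,  1]
  [ 0, -4]
(up to reordering of blocks).

Per-block formulas:
  For a 2×2 Jordan block J_2(-4): exp(t · J_2(-4)) = e^(-4t)·(I + t·N), where N is the 2×2 nilpotent shift.

After assembling e^{tJ} and conjugating by P, we get:

e^{tM} =
  [-2*t*exp(-4*t) + exp(-4*t), t*exp(-4*t)]
  [-4*t*exp(-4*t), 2*t*exp(-4*t) + exp(-4*t)]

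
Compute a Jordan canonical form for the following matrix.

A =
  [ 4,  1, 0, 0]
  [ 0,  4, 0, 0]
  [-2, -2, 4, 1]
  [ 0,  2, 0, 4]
J_2(4) ⊕ J_2(4)

The characteristic polynomial is
  det(x·I − A) = x^4 - 16*x^3 + 96*x^2 - 256*x + 256 = (x - 4)^4

Eigenvalues and multiplicities (the geometric multiplicity of λ is n − rank(A − λI), which equals the number of Jordan blocks for λ):
  λ = 4: algebraic multiplicity = 4, geometric multiplicity = 2

Determining the block sizes for each eigenvalue:
  λ = 4: with am = 4 and gm = 2, the partition is not yet determined (e.g. several partitions of 4 into 2 parts exist). Let N = A − (4)·I. Computing rank(N^1) = 2, rank(N^2) = 0; the number of blocks of size ≥ j is rank(N^{j−1}) − rank(N^j), giving [2, 2]. So we have 2 block(s) of size 2 → block sizes [2, 2]

Assembling the blocks gives a Jordan form
J =
  [4, 1, 0, 0]
  [0, 4, 0, 0]
  [0, 0, 4, 1]
  [0, 0, 0, 4]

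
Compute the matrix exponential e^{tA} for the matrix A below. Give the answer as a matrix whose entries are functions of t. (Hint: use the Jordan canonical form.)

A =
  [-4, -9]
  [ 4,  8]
e^{tA} =
  [-6*t*exp(2*t) + exp(2*t), -9*t*exp(2*t)]
  [4*t*exp(2*t), 6*t*exp(2*t) + exp(2*t)]

Strategy: write A = P · J · P⁻¹ where J is a Jordan canonical form, so e^{tA} = P · e^{tJ} · P⁻¹, and e^{tJ} can be computed block-by-block.

A has Jordan form
J =
  [2, 1]
  [0, 2]
(up to reordering of blocks).

Per-block formulas:
  For a 2×2 Jordan block J_2(2): exp(t · J_2(2)) = e^(2t)·(I + t·N), where N is the 2×2 nilpotent shift.

After assembling e^{tJ} and conjugating by P, we get:

e^{tA} =
  [-6*t*exp(2*t) + exp(2*t), -9*t*exp(2*t)]
  [4*t*exp(2*t), 6*t*exp(2*t) + exp(2*t)]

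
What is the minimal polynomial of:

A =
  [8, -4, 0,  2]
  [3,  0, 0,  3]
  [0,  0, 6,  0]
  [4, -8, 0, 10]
x^2 - 12*x + 36

The characteristic polynomial is χ_A(x) = (x - 6)^4, so the eigenvalues are known. The minimal polynomial is
  m_A(x) = Π_λ (x − λ)^{k_λ}
where k_λ is the size of the *largest* Jordan block for λ (equivalently, the smallest k with (A − λI)^k v = 0 for every generalised eigenvector v of λ).

  λ = 6: largest Jordan block has size 2, contributing (x − 6)^2

So m_A(x) = (x - 6)^2 = x^2 - 12*x + 36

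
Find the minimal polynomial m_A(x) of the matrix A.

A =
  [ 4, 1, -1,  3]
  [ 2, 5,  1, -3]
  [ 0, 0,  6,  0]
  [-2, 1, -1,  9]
x^2 - 12*x + 36

The characteristic polynomial is χ_A(x) = (x - 6)^4, so the eigenvalues are known. The minimal polynomial is
  m_A(x) = Π_λ (x − λ)^{k_λ}
where k_λ is the size of the *largest* Jordan block for λ (equivalently, the smallest k with (A − λI)^k v = 0 for every generalised eigenvector v of λ).

  λ = 6: largest Jordan block has size 2, contributing (x − 6)^2

So m_A(x) = (x - 6)^2 = x^2 - 12*x + 36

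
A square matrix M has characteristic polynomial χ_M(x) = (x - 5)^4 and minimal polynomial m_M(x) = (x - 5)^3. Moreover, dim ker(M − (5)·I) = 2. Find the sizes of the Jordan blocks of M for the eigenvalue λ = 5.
Block sizes for λ = 5: [3, 1]

Step 1 — from the characteristic polynomial, algebraic multiplicity of λ = 5 is 4. From dim ker(M − (5)·I) = 2, there are exactly 2 Jordan blocks for λ = 5.
Step 2 — from the minimal polynomial, the factor (x − 5)^3 tells us the largest block for λ = 5 has size 3.
Step 3 — with total size 4, 2 blocks, and largest block 3, the block sizes (in nonincreasing order) are [3, 1].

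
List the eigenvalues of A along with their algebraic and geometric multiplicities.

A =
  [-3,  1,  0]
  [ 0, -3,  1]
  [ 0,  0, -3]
λ = -3: alg = 3, geom = 1

Step 1 — factor the characteristic polynomial to read off the algebraic multiplicities:
  χ_A(x) = (x + 3)^3

Step 2 — compute geometric multiplicities via the rank-nullity identity g(λ) = n − rank(A − λI):
  rank(A − (-3)·I) = 2, so dim ker(A − (-3)·I) = n − 2 = 1

Summary:
  λ = -3: algebraic multiplicity = 3, geometric multiplicity = 1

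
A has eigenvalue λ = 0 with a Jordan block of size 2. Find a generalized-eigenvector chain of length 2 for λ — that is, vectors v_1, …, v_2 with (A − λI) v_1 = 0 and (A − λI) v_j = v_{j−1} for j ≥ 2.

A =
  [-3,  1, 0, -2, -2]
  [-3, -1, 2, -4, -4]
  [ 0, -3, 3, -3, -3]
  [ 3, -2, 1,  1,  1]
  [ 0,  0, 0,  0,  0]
A Jordan chain for λ = 0 of length 2:
v_1 = (-3, -3, 0, 3, 0)ᵀ
v_2 = (1, 0, 0, 0, 0)ᵀ

Let N = A − (0)·I. We want v_2 with N^2 v_2 = 0 but N^1 v_2 ≠ 0; then v_{j-1} := N · v_j for j = 2, …, 2.

Pick v_2 = (1, 0, 0, 0, 0)ᵀ.
Then v_1 = N · v_2 = (-3, -3, 0, 3, 0)ᵀ.

Sanity check: (A − (0)·I) v_1 = (0, 0, 0, 0, 0)ᵀ = 0. ✓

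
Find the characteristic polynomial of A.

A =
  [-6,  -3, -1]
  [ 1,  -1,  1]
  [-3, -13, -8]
x^3 + 15*x^2 + 75*x + 125

Expanding det(x·I − A) (e.g. by cofactor expansion or by noting that A is similar to its Jordan form J, which has the same characteristic polynomial as A) gives
  χ_A(x) = x^3 + 15*x^2 + 75*x + 125
which factors as (x + 5)^3. The eigenvalues (with algebraic multiplicities) are λ = -5 with multiplicity 3.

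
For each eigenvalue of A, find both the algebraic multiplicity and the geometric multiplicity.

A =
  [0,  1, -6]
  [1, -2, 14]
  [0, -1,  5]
λ = 1: alg = 3, geom = 1

Step 1 — factor the characteristic polynomial to read off the algebraic multiplicities:
  χ_A(x) = (x - 1)^3

Step 2 — compute geometric multiplicities via the rank-nullity identity g(λ) = n − rank(A − λI):
  rank(A − (1)·I) = 2, so dim ker(A − (1)·I) = n − 2 = 1

Summary:
  λ = 1: algebraic multiplicity = 3, geometric multiplicity = 1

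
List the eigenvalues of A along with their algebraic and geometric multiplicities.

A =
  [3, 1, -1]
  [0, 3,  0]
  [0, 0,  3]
λ = 3: alg = 3, geom = 2

Step 1 — factor the characteristic polynomial to read off the algebraic multiplicities:
  χ_A(x) = (x - 3)^3

Step 2 — compute geometric multiplicities via the rank-nullity identity g(λ) = n − rank(A − λI):
  rank(A − (3)·I) = 1, so dim ker(A − (3)·I) = n − 1 = 2

Summary:
  λ = 3: algebraic multiplicity = 3, geometric multiplicity = 2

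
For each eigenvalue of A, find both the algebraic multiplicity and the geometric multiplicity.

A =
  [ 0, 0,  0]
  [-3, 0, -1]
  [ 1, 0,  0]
λ = 0: alg = 3, geom = 1

Step 1 — factor the characteristic polynomial to read off the algebraic multiplicities:
  χ_A(x) = x^3

Step 2 — compute geometric multiplicities via the rank-nullity identity g(λ) = n − rank(A − λI):
  rank(A − (0)·I) = 2, so dim ker(A − (0)·I) = n − 2 = 1

Summary:
  λ = 0: algebraic multiplicity = 3, geometric multiplicity = 1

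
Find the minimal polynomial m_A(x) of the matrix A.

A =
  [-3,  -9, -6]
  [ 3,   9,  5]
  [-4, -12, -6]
x^3

The characteristic polynomial is χ_A(x) = x^3, so the eigenvalues are known. The minimal polynomial is
  m_A(x) = Π_λ (x − λ)^{k_λ}
where k_λ is the size of the *largest* Jordan block for λ (equivalently, the smallest k with (A − λI)^k v = 0 for every generalised eigenvector v of λ).

  λ = 0: largest Jordan block has size 3, contributing (x − 0)^3

So m_A(x) = x^3 = x^3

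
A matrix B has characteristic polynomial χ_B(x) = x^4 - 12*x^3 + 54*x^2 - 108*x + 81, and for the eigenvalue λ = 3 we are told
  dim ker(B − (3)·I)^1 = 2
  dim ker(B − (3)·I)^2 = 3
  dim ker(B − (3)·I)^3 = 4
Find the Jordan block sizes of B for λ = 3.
Block sizes for λ = 3: [3, 1]

From the dimensions of kernels of powers, the number of Jordan blocks of size at least j is d_j − d_{j−1} where d_j = dim ker(N^j) (with d_0 = 0). Computing the differences gives [2, 1, 1].
The number of blocks of size exactly k is (#blocks of size ≥ k) − (#blocks of size ≥ k + 1), so the partition is: 1 block(s) of size 1, 1 block(s) of size 3.
In nonincreasing order the block sizes are [3, 1].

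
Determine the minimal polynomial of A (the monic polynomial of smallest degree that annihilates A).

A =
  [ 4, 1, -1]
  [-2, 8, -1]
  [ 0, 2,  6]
x^3 - 18*x^2 + 108*x - 216

The characteristic polynomial is χ_A(x) = (x - 6)^3, so the eigenvalues are known. The minimal polynomial is
  m_A(x) = Π_λ (x − λ)^{k_λ}
where k_λ is the size of the *largest* Jordan block for λ (equivalently, the smallest k with (A − λI)^k v = 0 for every generalised eigenvector v of λ).

  λ = 6: largest Jordan block has size 3, contributing (x − 6)^3

So m_A(x) = (x - 6)^3 = x^3 - 18*x^2 + 108*x - 216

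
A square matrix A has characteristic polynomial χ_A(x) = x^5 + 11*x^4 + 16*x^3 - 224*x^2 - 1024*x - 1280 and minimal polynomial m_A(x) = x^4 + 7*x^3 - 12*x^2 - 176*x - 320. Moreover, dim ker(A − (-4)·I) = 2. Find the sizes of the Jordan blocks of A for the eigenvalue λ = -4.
Block sizes for λ = -4: [3, 1]

Step 1 — from the characteristic polynomial, algebraic multiplicity of λ = -4 is 4. From dim ker(A − (-4)·I) = 2, there are exactly 2 Jordan blocks for λ = -4.
Step 2 — from the minimal polynomial, the factor (x + 4)^3 tells us the largest block for λ = -4 has size 3.
Step 3 — with total size 4, 2 blocks, and largest block 3, the block sizes (in nonincreasing order) are [3, 1].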